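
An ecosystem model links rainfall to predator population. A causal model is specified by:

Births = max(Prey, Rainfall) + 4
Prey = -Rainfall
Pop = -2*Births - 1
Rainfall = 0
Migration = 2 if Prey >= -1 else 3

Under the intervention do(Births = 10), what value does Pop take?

do(Births=10) replaces the equation Births = max(Prey, Rainfall) + 4 with the constant Births = 10.
Pop = -2*Births - 1  [with Births=10]  = -21

-21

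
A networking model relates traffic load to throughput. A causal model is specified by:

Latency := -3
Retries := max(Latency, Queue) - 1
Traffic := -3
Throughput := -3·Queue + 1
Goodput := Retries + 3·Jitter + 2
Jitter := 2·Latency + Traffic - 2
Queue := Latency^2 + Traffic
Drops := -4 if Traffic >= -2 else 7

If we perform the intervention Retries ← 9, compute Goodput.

-22

do(Retries=9) replaces the equation Retries := max(Latency, Queue) - 1 with the constant Retries = 9.
Jitter = 2·Latency + Traffic - 2  [with Latency=-3, Traffic=-3]  = -11
Goodput = Retries + 3·Jitter + 2  [with Retries=9, Jitter=-11]  = -22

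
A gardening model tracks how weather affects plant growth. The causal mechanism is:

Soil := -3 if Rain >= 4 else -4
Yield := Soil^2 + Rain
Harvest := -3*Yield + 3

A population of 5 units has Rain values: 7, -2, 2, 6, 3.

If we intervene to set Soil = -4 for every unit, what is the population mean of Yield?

The intervention sets Soil=-4 in all 5 units regardless of Rain. Recomputing Yield per unit gives 23, 14, 18, 22, 19; average 19.2.

19.2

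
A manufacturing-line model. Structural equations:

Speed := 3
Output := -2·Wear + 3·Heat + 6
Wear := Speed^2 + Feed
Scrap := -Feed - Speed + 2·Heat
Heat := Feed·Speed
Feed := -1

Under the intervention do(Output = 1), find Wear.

8

do(Output=1) replaces the equation Output := -2·Wear + 3·Heat + 6 with the constant Output = 1.
No directed path runs from Output to Wear, so Wear keeps its natural value.
Wear = Speed^2 + Feed  [with Speed=3, Feed=-1]  = 8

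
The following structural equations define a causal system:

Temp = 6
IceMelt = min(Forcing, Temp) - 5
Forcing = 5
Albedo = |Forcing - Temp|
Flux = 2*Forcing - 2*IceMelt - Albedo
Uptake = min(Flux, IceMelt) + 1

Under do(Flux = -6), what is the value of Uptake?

The intervention breaks the incoming arrows to Flux: Flux = 2*Forcing - 2*IceMelt - Albedo no longer applies, and Flux = -6.
IceMelt = min(Forcing, Temp) - 5  [with Forcing=5, Temp=6]  = 0
Uptake = min(Flux, IceMelt) + 1  [with Flux=-6, IceMelt=0]  = -5

-5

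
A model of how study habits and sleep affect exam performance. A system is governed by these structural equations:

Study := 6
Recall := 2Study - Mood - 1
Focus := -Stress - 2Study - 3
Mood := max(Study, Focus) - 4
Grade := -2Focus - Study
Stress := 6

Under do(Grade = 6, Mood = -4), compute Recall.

Setting Grade = 6, Mood = -4 by intervention discards those variables' equations.
Recall = 2Study - Mood - 1  [with Study=6, Mood=-4]  = 15

15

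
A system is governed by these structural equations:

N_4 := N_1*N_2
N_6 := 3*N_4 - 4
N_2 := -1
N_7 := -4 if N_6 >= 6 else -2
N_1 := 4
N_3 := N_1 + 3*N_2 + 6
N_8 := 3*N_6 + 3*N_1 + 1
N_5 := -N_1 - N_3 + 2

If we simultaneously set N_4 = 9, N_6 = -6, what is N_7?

Setting N_4 = 9, N_6 = -6 by intervention discards those variables' equations.
N_7 = -4 if N_6 >= 6 else -2  [with N_6=-6]  = -2

-2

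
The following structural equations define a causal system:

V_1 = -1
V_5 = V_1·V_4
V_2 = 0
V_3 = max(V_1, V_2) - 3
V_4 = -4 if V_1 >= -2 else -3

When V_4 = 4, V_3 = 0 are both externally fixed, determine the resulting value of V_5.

The joint intervention fixes V_4 = 4, V_3 = 0, removing each variable's own equation.
V_5 = V_1·V_4  [with V_1=-1, V_4=4]  = -4

-4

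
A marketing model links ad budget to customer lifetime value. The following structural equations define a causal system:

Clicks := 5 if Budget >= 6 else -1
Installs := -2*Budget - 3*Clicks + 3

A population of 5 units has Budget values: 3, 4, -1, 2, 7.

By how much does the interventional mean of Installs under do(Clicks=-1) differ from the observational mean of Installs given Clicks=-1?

-2

Under do(Clicks=-1), Clicks's equation is replaced by Clicks=-1 for every unit. Per-unit Installs: 0, -2, 8, 2, -8. Mean = 0.
Conditioning on Clicks=-1 selects the 4 unit(s) with Budget ∈ {3, 4, -1, 2}. Their Installs values: 0, -2, 8, 2. Mean = 2.
Difference = 0 − 2 = -2.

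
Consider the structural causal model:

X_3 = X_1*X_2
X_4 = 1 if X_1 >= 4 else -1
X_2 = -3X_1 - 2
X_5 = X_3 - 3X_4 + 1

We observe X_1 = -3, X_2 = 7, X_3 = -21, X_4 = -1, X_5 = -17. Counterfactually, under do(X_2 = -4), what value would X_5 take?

16

do(X_2=-4) replaces the equation X_2 = -3X_1 - 2 with the constant X_2 = -4.
X_3 = X_1*X_2  [with X_1=-3, X_2=-4]  = 12
X_4 = 1 if X_1 >= 4 else -1  [with X_1=-3]  = -1
X_5 = X_3 - 3X_4 + 1  [with X_3=12, X_4=-1]  = 16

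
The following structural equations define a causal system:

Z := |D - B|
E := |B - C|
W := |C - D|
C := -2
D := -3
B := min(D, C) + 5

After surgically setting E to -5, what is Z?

5

The intervention breaks the incoming arrows to E: E := |B - C| no longer applies, and E = -5.
Since Z is not a descendant of the intervened variable, it is unaffected.
B = min(D, C) + 5  [with D=-3, C=-2]  = 2
Z = |D - B|  [with D=-3, B=2]  = 5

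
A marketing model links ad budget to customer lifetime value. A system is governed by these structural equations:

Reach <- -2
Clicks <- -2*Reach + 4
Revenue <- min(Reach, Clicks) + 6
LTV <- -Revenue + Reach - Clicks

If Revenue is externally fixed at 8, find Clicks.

8

Under do(Revenue=8), the mechanism Revenue <- min(Reach, Clicks) + 6 is discarded; Revenue is fixed at 8.
Since Clicks is not a descendant of the intervened variable, it is unaffected.
Clicks = -2*Reach + 4  [with Reach=-2]  = 8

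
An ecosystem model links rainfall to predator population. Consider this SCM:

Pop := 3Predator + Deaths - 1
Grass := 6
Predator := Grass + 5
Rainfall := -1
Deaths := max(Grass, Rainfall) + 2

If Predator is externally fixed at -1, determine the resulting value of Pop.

4

do(Predator=-1) replaces the equation Predator := Grass + 5 with the constant Predator = -1.
Deaths = max(Grass, Rainfall) + 2  [with Grass=6, Rainfall=-1]  = 8
Pop = 3Predator + Deaths - 1  [with Predator=-1, Deaths=8]  = 4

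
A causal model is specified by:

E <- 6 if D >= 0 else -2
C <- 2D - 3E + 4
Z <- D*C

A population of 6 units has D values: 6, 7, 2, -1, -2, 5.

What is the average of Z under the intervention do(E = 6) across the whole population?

0

Every unit gets E=6 under the intervention. Z values become -12, 0, -20, 16, 36, -20; E[Z|do(E=6)] = 0.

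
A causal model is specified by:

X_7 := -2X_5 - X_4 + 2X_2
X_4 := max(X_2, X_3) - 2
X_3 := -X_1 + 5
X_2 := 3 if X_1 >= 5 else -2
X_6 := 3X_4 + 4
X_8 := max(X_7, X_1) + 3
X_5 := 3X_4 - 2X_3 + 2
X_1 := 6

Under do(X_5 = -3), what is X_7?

Under do(X_5=-3), the mechanism X_5 := 3X_4 - 2X_3 + 2 is discarded; X_5 is fixed at -3.
X_2 = 3 if X_1 >= 5 else -2  [with X_1=6]  = 3
X_3 = -X_1 + 5  [with X_1=6]  = -1
X_4 = max(X_2, X_3) - 2  [with X_2=3, X_3=-1]  = 1
X_7 = -2X_5 - X_4 + 2X_2  [with X_5=-3, X_4=1, X_2=3]  = 11

11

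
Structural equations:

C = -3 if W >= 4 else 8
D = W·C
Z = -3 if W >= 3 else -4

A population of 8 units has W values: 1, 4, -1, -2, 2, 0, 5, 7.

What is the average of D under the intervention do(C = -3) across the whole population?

-6

Every unit gets C=-3 under the intervention. D values become -3, -12, 3, 6, -6, 0, -15, -21; E[D|do(C=-3)] = -6.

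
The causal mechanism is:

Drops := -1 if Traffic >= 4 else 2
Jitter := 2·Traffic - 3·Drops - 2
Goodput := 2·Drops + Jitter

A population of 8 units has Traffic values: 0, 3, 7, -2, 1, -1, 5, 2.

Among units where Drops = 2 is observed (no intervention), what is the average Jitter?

Observing Drops=2 restricts to units where Drops's equation naturally yields 2: Traffic ∈ {0, 3, -2, 1, -1, 2}. In that subpopulation Jitter = -8, -2, -12, -6, -10, -4, mean -7.

-7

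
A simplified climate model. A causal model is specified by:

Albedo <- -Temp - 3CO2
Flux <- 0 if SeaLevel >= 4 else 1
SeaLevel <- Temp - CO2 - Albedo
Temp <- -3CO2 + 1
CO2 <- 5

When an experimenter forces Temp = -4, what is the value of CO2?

5

Under do(Temp=-4), the mechanism Temp <- -3CO2 + 1 is discarded; Temp is fixed at -4.
CO2 is not downstream of the intervention, so its value is determined by the original equations.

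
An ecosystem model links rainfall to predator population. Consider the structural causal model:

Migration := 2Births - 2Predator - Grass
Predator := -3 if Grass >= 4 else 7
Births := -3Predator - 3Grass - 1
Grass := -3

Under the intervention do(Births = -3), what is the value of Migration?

-17

The intervention breaks the incoming arrows to Births: Births := -3Predator - 3Grass - 1 no longer applies, and Births = -3.
Predator = -3 if Grass >= 4 else 7  [with Grass=-3]  = 7
Migration = 2Births - 2Predator - Grass  [with Births=-3, Predator=7, Grass=-3]  = -17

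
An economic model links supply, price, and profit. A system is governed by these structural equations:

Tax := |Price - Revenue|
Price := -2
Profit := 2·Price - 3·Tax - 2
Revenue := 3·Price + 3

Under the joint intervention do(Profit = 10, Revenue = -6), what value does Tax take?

4

Setting Profit = 10, Revenue = -6 by intervention discards those variables' equations.
Tax = |Price - Revenue|  [with Price=-2, Revenue=-6]  = 4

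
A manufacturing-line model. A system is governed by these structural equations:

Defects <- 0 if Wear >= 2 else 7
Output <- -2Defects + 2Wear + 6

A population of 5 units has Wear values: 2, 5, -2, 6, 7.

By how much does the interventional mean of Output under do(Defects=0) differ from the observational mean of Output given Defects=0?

Under do(Defects=0), Defects's equation is replaced by Defects=0 for every unit. Per-unit Output: 10, 16, 2, 18, 20. Mean = 13.2.
Observing Defects=0 restricts to units where Defects's equation naturally yields 0: Wear ∈ {2, 5, 6, 7}. In that subpopulation Output = 10, 16, 18, 20, mean 16.
Difference = 13.2 − 16 = -2.8.

-2.8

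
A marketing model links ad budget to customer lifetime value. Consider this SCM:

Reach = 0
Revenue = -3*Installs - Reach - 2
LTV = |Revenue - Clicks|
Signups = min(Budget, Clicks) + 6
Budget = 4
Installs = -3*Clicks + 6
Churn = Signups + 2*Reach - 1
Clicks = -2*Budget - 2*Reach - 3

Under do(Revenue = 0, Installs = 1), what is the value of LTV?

11

The joint intervention fixes Revenue = 0, Installs = 1, removing each variable's own equation.
Clicks = -2*Budget - 2*Reach - 3  [with Budget=4, Reach=0]  = -11
LTV = |Revenue - Clicks|  [with Revenue=0, Clicks=-11]  = 11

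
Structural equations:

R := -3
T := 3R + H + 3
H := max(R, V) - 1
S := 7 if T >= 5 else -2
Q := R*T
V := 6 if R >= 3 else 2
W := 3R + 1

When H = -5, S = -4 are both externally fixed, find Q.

Under do(H = -5, S = -4), each intervened variable's structural equation is replaced by its fixed value.
T = 3R + H + 3  [with R=-3, H=-5]  = -11
Q = R*T  [with R=-3, T=-11]  = 33

33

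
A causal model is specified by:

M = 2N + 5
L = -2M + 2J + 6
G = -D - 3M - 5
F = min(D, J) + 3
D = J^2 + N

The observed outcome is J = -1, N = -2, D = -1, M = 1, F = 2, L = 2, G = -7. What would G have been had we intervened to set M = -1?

-1

The intervention breaks the incoming arrows to M: M = 2N + 5 no longer applies, and M = -1.
D = J^2 + N  [with J=-1, N=-2]  = -1
G = -D - 3M - 5  [with D=-1, M=-1]  = -1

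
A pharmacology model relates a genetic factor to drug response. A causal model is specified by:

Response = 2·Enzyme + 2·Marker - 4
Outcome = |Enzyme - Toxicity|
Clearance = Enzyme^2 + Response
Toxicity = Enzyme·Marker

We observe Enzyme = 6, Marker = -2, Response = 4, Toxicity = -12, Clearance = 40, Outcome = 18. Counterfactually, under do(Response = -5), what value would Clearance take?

do(Response=-5) replaces the equation Response = 2·Enzyme + 2·Marker - 4 with the constant Response = -5.
Clearance = Enzyme^2 + Response  [with Enzyme=6, Response=-5]  = 31

31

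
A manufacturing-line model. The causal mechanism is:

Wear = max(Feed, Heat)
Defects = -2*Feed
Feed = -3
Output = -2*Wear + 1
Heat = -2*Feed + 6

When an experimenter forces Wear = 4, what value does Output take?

-7

do(Wear=4) replaces the equation Wear = max(Feed, Heat) with the constant Wear = 4.
Output = -2*Wear + 1  [with Wear=4]  = -7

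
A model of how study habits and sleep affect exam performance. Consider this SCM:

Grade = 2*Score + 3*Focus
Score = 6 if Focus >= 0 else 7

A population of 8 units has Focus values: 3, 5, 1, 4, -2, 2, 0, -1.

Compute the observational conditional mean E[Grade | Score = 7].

9.5

Observing Score=7 restricts to units where Score's equation naturally yields 7: Focus ∈ {-2, -1}. In that subpopulation Grade = 8, 11, mean 9.5.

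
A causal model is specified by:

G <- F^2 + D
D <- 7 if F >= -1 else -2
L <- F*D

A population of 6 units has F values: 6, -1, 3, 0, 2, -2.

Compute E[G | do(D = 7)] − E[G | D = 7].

-1

Under do(D=7), D's equation is replaced by D=7 for every unit. Per-unit G: 43, 8, 16, 7, 11, 11. Mean = 16.
E[G|D=7] averages over only the 5 units with D=7 (F = 6, -1, 3, 0, 2): G = 43, 8, 16, 7, 11, mean 17.
Difference = 16 − 17 = -1.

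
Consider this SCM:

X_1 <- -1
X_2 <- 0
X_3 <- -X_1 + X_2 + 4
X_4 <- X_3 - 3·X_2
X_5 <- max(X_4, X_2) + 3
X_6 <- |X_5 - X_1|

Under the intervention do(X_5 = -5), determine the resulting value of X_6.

The intervention breaks the incoming arrows to X_5: X_5 <- max(X_4, X_2) + 3 no longer applies, and X_5 = -5.
X_6 = |X_5 - X_1|  [with X_5=-5, X_1=-1]  = 4

4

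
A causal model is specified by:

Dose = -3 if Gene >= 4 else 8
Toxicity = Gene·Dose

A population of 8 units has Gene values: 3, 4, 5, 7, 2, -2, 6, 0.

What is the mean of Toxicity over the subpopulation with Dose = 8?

6

E[Toxicity|Dose=8] averages over only the 4 units with Dose=8 (Gene = 3, 2, -2, 0): Toxicity = 24, 16, -16, 0, mean 6.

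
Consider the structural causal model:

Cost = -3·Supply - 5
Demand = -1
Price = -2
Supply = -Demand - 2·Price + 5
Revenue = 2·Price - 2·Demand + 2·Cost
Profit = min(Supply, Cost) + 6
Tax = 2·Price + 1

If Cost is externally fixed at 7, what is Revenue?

12

Intervening sets Cost = 7 and removes its equation (Cost = -3·Supply - 5).
Revenue = 2·Price - 2·Demand + 2·Cost  [with Price=-2, Demand=-1, Cost=7]  = 12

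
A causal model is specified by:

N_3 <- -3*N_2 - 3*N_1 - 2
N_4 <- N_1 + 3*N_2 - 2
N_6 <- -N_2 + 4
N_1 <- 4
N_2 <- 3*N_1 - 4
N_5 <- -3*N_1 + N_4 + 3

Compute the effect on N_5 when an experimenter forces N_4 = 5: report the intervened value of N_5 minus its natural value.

Intervening sets N_4 = 5 and removes its equation (N_4 <- N_1 + 3*N_2 - 2).
N_5 = -3*N_1 + N_4 + 3  [with N_1=4, N_4=5]  = -4
Without intervention: N_2 = 3*N_1 - 4  [with N_1=4]  = 8; N_4 = N_1 + 3*N_2 - 2  [with N_1=4, N_2=8]  = 26; N_5 = -3*N_1 + N_4 + 3  [with N_1=4, N_4=26]  = 17.
Change = -4 − 17 = -21.

-21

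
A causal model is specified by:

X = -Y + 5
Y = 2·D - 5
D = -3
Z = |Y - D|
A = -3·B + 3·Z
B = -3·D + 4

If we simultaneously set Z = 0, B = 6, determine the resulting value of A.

-18

The joint intervention fixes Z = 0, B = 6, removing each variable's own equation.
A = -3·B + 3·Z  [with B=6, Z=0]  = -18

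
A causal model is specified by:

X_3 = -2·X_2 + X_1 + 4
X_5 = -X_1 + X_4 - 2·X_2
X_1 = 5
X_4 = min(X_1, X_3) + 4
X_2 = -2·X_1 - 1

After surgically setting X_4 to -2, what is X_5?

15

Intervening sets X_4 = -2 and removes its equation (X_4 = min(X_1, X_3) + 4).
X_2 = -2·X_1 - 1  [with X_1=5]  = -11
X_5 = -X_1 + X_4 - 2·X_2  [with X_1=5, X_4=-2, X_2=-11]  = 15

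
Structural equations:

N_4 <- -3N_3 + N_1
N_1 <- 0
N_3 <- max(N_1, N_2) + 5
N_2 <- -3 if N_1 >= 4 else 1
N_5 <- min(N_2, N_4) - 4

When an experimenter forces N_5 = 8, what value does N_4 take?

The intervention breaks the incoming arrows to N_5: N_5 <- min(N_2, N_4) - 4 no longer applies, and N_5 = 8.
Since N_4 is not a descendant of the intervened variable, it is unaffected.
N_2 = -3 if N_1 >= 4 else 1  [with N_1=0]  = 1
N_3 = max(N_1, N_2) + 5  [with N_1=0, N_2=1]  = 6
N_4 = -3N_3 + N_1  [with N_3=6, N_1=0]  = -18

-18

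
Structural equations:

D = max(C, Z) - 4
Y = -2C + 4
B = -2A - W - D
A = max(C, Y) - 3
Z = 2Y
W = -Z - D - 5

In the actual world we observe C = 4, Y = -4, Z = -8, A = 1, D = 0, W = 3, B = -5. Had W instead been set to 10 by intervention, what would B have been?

Intervening sets W = 10 and removes its equation (W = -Z - D - 5).
Y = -2C + 4  [with C=4]  = -4
Z = 2Y  [with Y=-4]  = -8
A = max(C, Y) - 3  [with C=4, Y=-4]  = 1
D = max(C, Z) - 4  [with C=4, Z=-8]  = 0
B = -2A - W - D  [with A=1, W=10, D=0]  = -12

-12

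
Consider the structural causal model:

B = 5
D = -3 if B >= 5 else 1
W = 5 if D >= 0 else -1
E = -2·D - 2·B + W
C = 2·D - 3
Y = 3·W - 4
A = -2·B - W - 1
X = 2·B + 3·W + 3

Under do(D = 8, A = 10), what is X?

28

Under do(D = 8, A = 10), each intervened variable's structural equation is replaced by its fixed value.
W = 5 if D >= 0 else -1  [with D=8]  = 5
X = 2·B + 3·W + 3  [with B=5, W=5]  = 28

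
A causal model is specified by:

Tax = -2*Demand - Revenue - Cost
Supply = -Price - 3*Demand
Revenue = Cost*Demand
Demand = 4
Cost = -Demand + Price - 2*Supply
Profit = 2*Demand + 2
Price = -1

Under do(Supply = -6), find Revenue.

do(Supply=-6) replaces the equation Supply = -Price - 3*Demand with the constant Supply = -6.
Cost = -Demand + Price - 2*Supply  [with Demand=4, Price=-1, Supply=-6]  = 7
Revenue = Cost*Demand  [with Cost=7, Demand=4]  = 28

28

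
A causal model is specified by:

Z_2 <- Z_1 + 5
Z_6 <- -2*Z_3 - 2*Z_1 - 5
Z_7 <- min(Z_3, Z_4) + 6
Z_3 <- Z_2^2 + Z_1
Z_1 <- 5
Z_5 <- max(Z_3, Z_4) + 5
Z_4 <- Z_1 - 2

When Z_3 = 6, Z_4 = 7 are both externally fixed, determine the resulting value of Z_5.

Setting Z_3 = 6, Z_4 = 7 by intervention discards those variables' equations.
Z_5 = max(Z_3, Z_4) + 5  [with Z_3=6, Z_4=7]  = 12

12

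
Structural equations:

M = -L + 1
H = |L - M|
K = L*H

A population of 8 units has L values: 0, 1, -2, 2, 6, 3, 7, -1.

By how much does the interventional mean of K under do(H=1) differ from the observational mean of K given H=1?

1.5

Every unit gets H=1 under the intervention. K values become 0, 1, -2, 2, 6, 3, 7, -1; E[K|do(H=1)] = 2.
Conditioning on H=1 selects the 2 unit(s) with L ∈ {0, 1}. Their K values: 0, 1. Mean = 0.5.
Difference = 2 − 0.5 = 1.5.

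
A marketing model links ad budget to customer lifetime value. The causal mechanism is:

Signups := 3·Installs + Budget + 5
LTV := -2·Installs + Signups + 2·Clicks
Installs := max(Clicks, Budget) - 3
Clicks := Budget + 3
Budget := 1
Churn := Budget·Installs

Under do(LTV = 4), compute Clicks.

do(LTV=4) replaces the equation LTV := -2·Installs + Signups + 2·Clicks with the constant LTV = 4.
Clicks is not downstream of the intervention, so its value is determined by the original equations.
Clicks = Budget + 3  [with Budget=1]  = 4

4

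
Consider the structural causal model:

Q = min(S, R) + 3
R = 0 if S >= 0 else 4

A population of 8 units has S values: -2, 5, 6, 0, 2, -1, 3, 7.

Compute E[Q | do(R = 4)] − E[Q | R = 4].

Under do(R=4), R's equation is replaced by R=4 for every unit. Per-unit Q: 1, 7, 7, 3, 5, 2, 6, 7. Mean = 4.75.
E[Q|R=4] averages over only the 2 units with R=4 (S = -2, -1): Q = 1, 2, mean 1.5.
Difference = 4.75 − 1.5 = 3.25.

3.25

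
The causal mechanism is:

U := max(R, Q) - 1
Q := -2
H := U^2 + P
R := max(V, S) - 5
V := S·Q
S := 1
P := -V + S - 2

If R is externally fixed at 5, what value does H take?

Under do(R=5), the mechanism R := max(V, S) - 5 is discarded; R is fixed at 5.
V = S·Q  [with S=1, Q=-2]  = -2
P = -V + S - 2  [with V=-2, S=1]  = 1
U = max(R, Q) - 1  [with R=5, Q=-2]  = 4
H = U^2 + P  [with U=4, P=1]  = 17

17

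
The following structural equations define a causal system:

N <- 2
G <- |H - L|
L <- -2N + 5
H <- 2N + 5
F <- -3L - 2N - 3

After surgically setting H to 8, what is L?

Under do(H=8), the mechanism H <- 2N + 5 is discarded; H is fixed at 8.
Since L is not a descendant of the intervened variable, it is unaffected.
L = -2N + 5  [with N=2]  = 1

1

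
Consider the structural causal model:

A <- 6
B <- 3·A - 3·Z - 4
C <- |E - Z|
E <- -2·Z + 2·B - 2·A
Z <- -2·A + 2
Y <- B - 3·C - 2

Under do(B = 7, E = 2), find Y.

-31

Setting B = 7, E = 2 by intervention discards those variables' equations.
Z = -2·A + 2  [with A=6]  = -10
C = |E - Z|  [with E=2, Z=-10]  = 12
Y = B - 3·C - 2  [with B=7, C=12]  = -31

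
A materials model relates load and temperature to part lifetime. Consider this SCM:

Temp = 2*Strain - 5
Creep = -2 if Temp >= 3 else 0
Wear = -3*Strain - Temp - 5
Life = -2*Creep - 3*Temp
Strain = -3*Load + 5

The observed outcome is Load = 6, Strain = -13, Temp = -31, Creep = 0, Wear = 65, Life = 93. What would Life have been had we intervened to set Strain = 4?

Under do(Strain=4), the mechanism Strain = -3*Load + 5 is discarded; Strain is fixed at 4.
Temp = 2*Strain - 5  [with Strain=4]  = 3
Creep = -2 if Temp >= 3 else 0  [with Temp=3]  = -2
Life = -2*Creep - 3*Temp  [with Creep=-2, Temp=3]  = -5

-5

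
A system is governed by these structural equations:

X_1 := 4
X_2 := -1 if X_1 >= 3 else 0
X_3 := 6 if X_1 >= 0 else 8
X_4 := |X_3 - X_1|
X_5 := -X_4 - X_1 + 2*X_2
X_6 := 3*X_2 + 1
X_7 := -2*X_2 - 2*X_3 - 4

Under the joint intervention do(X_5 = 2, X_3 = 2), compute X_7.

-6

The joint intervention fixes X_5 = 2, X_3 = 2, removing each variable's own equation.
X_2 = -1 if X_1 >= 3 else 0  [with X_1=4]  = -1
X_7 = -2*X_2 - 2*X_3 - 4  [with X_2=-1, X_3=2]  = -6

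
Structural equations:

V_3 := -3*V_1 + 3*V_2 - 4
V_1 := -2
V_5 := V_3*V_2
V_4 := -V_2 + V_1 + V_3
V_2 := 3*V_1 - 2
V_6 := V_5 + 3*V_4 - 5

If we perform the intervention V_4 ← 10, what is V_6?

Under do(V_4=10), the mechanism V_4 := -V_2 + V_1 + V_3 is discarded; V_4 is fixed at 10.
V_2 = 3*V_1 - 2  [with V_1=-2]  = -8
V_3 = -3*V_1 + 3*V_2 - 4  [with V_1=-2, V_2=-8]  = -22
V_5 = V_3*V_2  [with V_3=-22, V_2=-8]  = 176
V_6 = V_5 + 3*V_4 - 5  [with V_5=176, V_4=10]  = 201

201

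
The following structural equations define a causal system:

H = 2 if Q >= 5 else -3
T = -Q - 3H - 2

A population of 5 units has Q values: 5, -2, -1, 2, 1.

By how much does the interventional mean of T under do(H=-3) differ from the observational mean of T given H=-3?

-1

The intervention sets H=-3 in all 5 units regardless of Q. Recomputing T per unit gives 2, 9, 8, 5, 6; average 6.
Conditioning on H=-3 selects the 4 unit(s) with Q ∈ {-2, -1, 2, 1}. Their T values: 9, 8, 5, 6. Mean = 7.
Difference = 6 − 7 = -1.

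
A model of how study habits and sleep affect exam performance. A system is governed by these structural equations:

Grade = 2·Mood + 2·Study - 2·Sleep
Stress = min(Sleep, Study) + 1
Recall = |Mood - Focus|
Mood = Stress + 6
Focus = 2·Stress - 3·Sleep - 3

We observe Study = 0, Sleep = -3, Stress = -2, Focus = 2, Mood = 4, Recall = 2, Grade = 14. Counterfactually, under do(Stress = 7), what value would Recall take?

The intervention breaks the incoming arrows to Stress: Stress = min(Sleep, Study) + 1 no longer applies, and Stress = 7.
Focus = 2·Stress - 3·Sleep - 3  [with Stress=7, Sleep=-3]  = 20
Mood = Stress + 6  [with Stress=7]  = 13
Recall = |Mood - Focus|  [with Mood=13, Focus=20]  = 7

7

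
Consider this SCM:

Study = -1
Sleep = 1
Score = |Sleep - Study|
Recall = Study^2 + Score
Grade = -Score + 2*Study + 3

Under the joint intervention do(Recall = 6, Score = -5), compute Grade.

The joint intervention fixes Recall = 6, Score = -5, removing each variable's own equation.
Grade = -Score + 2*Study + 3  [with Score=-5, Study=-1]  = 6

6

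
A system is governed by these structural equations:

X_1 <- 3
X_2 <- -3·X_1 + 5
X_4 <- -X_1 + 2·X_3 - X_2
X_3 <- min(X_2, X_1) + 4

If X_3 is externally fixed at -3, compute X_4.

The intervention breaks the incoming arrows to X_3: X_3 <- min(X_2, X_1) + 4 no longer applies, and X_3 = -3.
X_2 = -3·X_1 + 5  [with X_1=3]  = -4
X_4 = -X_1 + 2·X_3 - X_2  [with X_1=3, X_3=-3, X_2=-4]  = -5

-5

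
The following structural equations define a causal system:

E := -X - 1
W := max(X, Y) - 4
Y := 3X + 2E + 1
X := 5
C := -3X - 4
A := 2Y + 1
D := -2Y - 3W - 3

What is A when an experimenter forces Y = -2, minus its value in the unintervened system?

The intervention breaks the incoming arrows to Y: Y := 3X + 2E + 1 no longer applies, and Y = -2.
A = 2Y + 1  [with Y=-2]  = -3
Without intervention: E = -X - 1  [with X=5]  = -6; Y = 3X + 2E + 1  [with X=5, E=-6]  = 4; A = 2Y + 1  [with Y=4]  = 9.
Change = -3 − 9 = -12.

-12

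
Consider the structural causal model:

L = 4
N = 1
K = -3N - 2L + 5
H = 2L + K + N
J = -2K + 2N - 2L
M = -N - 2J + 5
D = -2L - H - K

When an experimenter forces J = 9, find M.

-14

The intervention breaks the incoming arrows to J: J = -2K + 2N - 2L no longer applies, and J = 9.
M = -N - 2J + 5  [with N=1, J=9]  = -14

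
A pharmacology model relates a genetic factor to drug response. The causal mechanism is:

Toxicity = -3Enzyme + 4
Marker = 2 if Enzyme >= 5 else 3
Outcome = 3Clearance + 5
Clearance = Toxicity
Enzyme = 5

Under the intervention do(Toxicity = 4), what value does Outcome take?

17

do(Toxicity=4) replaces the equation Toxicity = -3Enzyme + 4 with the constant Toxicity = 4.
Clearance = Toxicity  [with Toxicity=4]  = 4
Outcome = 3Clearance + 5  [with Clearance=4]  = 17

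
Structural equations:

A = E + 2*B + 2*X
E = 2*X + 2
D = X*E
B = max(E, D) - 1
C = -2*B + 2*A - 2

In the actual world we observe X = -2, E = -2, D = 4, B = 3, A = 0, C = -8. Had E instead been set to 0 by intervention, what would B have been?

Under do(E=0), the mechanism E = 2*X + 2 is discarded; E is fixed at 0.
D = X*E  [with X=-2, E=0]  = 0
B = max(E, D) - 1  [with E=0, D=0]  = -1

-1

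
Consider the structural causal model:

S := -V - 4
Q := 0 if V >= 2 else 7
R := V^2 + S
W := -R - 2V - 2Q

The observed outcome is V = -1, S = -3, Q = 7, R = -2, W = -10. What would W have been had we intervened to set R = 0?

Intervening sets R = 0 and removes its equation (R := V^2 + S).
Q = 0 if V >= 2 else 7  [with V=-1]  = 7
W = -R - 2V - 2Q  [with R=0, V=-1, Q=7]  = -12

-12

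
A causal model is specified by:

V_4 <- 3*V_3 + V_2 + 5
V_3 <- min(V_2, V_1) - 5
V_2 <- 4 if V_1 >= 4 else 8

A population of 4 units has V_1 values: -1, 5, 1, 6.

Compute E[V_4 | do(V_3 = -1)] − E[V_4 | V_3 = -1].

2

Every unit gets V_3=-1 under the intervention. V_4 values become 10, 6, 10, 6; E[V_4|do(V_3=-1)] = 8.
Conditioning on V_3=-1 selects the 2 unit(s) with V_1 ∈ {5, 6}. Their V_4 values: 6, 6. Mean = 6.
Difference = 8 − 6 = 2.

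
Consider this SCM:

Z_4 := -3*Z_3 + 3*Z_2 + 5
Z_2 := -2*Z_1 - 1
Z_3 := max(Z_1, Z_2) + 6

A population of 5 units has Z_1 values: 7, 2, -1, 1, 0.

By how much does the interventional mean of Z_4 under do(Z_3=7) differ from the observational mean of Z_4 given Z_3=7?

-10.8

Every unit gets Z_3=7 under the intervention. Z_4 values become -61, -31, -13, -25, -19; E[Z_4|do(Z_3=7)] = -29.8.
E[Z_4|Z_3=7] averages over only the 2 units with Z_3=7 (Z_1 = -1, 1): Z_4 = -13, -25, mean -19.
Difference = -29.8 − (-19) = -10.8.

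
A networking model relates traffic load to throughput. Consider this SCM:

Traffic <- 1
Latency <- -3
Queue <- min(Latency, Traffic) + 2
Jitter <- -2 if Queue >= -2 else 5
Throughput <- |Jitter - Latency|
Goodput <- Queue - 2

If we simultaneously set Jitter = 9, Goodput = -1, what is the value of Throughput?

Setting Jitter = 9, Goodput = -1 by intervention discards those variables' equations.
Throughput = |Jitter - Latency|  [with Jitter=9, Latency=-3]  = 12

12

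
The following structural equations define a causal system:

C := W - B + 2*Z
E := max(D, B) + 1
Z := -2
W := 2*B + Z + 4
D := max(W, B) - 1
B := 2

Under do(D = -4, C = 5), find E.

The joint intervention fixes D = -4, C = 5, removing each variable's own equation.
E = max(D, B) + 1  [with D=-4, B=2]  = 3

3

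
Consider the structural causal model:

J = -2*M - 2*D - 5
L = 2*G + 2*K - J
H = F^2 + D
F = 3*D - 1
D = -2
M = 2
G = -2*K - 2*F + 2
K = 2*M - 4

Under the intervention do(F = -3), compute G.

The intervention breaks the incoming arrows to F: F = 3*D - 1 no longer applies, and F = -3.
K = 2*M - 4  [with M=2]  = 0
G = -2*K - 2*F + 2  [with K=0, F=-3]  = 8

8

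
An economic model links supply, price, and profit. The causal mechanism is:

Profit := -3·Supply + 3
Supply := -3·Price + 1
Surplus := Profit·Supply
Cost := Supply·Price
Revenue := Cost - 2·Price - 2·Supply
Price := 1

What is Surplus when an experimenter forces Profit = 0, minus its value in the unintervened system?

The intervention breaks the incoming arrows to Profit: Profit := -3·Supply + 3 no longer applies, and Profit = 0.
Supply = -3·Price + 1  [with Price=1]  = -2
Surplus = Profit·Supply  [with Profit=0, Supply=-2]  = 0
Without intervention: Supply = -3·Price + 1  [with Price=1]  = -2; Profit = -3·Supply + 3  [with Supply=-2]  = 9; Surplus = Profit·Supply  [with Profit=9, Supply=-2]  = -18.
Change = 0 − (-18) = 18.

18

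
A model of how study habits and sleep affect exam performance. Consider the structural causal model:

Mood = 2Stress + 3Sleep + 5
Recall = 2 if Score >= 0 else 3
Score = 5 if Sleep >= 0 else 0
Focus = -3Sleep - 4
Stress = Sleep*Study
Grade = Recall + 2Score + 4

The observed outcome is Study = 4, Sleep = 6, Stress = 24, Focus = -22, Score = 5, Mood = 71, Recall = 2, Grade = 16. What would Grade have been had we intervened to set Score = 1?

do(Score=1) replaces the equation Score = 5 if Sleep >= 0 else 0 with the constant Score = 1.
Recall = 2 if Score >= 0 else 3  [with Score=1]  = 2
Grade = Recall + 2Score + 4  [with Recall=2, Score=1]  = 8

8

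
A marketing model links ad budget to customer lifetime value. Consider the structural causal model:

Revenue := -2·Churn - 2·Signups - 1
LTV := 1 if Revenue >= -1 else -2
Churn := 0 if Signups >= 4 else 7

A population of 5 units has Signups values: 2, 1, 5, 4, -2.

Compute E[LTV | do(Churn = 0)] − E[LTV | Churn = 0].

The intervention sets Churn=0 in all 5 units regardless of Signups. Recomputing LTV per unit gives -2, -2, -2, -2, 1; average -1.4.
Observing Churn=0 restricts to units where Churn's equation naturally yields 0: Signups ∈ {5, 4}. In that subpopulation LTV = -2, -2, mean -2.
Difference = -1.4 − (-2) = 0.6.

0.6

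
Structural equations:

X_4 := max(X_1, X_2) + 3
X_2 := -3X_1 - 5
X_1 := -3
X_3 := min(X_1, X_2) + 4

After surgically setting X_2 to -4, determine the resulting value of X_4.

Under do(X_2=-4), the mechanism X_2 := -3X_1 - 5 is discarded; X_2 is fixed at -4.
X_4 = max(X_1, X_2) + 3  [with X_1=-3, X_2=-4]  = 0

0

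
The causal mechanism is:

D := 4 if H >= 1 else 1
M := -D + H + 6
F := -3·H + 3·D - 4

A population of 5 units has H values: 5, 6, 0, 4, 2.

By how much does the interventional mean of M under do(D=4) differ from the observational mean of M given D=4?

-0.85

Every unit gets D=4 under the intervention. M values become 7, 8, 2, 6, 4; E[M|do(D=4)] = 5.4.
Conditioning on D=4 selects the 4 unit(s) with H ∈ {5, 6, 4, 2}. Their M values: 7, 8, 6, 4. Mean = 6.25.
Difference = 5.4 − 6.25 = -0.85.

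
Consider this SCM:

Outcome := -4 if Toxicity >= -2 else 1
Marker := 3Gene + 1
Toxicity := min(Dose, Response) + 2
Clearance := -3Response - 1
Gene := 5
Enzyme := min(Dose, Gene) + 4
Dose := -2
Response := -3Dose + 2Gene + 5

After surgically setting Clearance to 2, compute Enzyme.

Intervening sets Clearance = 2 and removes its equation (Clearance := -3Response - 1).
Enzyme is not downstream of the intervention, so its value is determined by the original equations.
Enzyme = min(Dose, Gene) + 4  [with Dose=-2, Gene=5]  = 2

2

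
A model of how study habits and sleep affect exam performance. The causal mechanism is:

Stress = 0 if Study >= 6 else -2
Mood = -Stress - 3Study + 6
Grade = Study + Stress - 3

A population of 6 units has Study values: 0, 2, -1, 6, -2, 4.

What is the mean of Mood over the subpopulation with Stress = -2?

Observing Stress=-2 restricts to units where Stress's equation naturally yields -2: Study ∈ {0, 2, -1, -2, 4}. In that subpopulation Mood = 8, 2, 11, 14, -4, mean 6.2.

6.2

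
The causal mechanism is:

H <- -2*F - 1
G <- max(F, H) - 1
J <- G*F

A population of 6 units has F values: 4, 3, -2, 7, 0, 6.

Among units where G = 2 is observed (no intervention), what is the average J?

E[J|G=2] averages over only the 2 units with G=2 (F = 3, -2): J = 6, -4, mean 1.

1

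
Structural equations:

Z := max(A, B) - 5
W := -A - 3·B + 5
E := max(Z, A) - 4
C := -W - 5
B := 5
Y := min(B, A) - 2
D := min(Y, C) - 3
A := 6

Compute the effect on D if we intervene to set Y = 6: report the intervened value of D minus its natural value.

3

The intervention breaks the incoming arrows to Y: Y := min(B, A) - 2 no longer applies, and Y = 6.
W = -A - 3·B + 5  [with A=6, B=5]  = -16
C = -W - 5  [with W=-16]  = 11
D = min(Y, C) - 3  [with Y=6, C=11]  = 3
Without intervention: Y = min(B, A) - 2  [with B=5, A=6]  = 3; W = -A - 3·B + 5  [with A=6, B=5]  = -16; C = -W - 5  [with W=-16]  = 11; D = min(Y, C) - 3  [with Y=3, C=11]  = 0.
Change = 3 − 0 = 3.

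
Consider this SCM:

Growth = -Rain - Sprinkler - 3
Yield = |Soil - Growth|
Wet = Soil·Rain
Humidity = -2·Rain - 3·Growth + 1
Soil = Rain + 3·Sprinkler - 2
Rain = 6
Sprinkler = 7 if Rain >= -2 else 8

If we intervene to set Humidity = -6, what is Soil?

25

do(Humidity=-6) replaces the equation Humidity = -2·Rain - 3·Growth + 1 with the constant Humidity = -6.
Soil is not downstream of the intervention, so its value is determined by the original equations.
Sprinkler = 7 if Rain >= -2 else 8  [with Rain=6]  = 7
Soil = Rain + 3·Sprinkler - 2  [with Rain=6, Sprinkler=7]  = 25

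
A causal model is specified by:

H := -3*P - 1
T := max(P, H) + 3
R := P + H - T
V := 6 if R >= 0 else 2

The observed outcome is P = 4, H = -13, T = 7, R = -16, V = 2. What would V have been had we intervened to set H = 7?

do(H=7) replaces the equation H := -3*P - 1 with the constant H = 7.
T = max(P, H) + 3  [with P=4, H=7]  = 10
R = P + H - T  [with P=4, H=7, T=10]  = 1
V = 6 if R >= 0 else 2  [with R=1]  = 6

6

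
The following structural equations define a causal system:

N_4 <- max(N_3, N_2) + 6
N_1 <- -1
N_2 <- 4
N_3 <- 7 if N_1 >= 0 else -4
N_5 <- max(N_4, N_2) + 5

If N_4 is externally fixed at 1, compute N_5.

Intervening sets N_4 = 1 and removes its equation (N_4 <- max(N_3, N_2) + 6).
N_5 = max(N_4, N_2) + 5  [with N_4=1, N_2=4]  = 9

9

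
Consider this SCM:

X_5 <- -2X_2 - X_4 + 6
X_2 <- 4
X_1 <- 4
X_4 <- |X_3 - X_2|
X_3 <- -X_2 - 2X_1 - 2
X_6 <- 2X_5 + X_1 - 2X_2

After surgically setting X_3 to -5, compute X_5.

-11

do(X_3=-5) replaces the equation X_3 <- -X_2 - 2X_1 - 2 with the constant X_3 = -5.
X_4 = |X_3 - X_2|  [with X_3=-5, X_2=4]  = 9
X_5 = -2X_2 - X_4 + 6  [with X_2=4, X_4=9]  = -11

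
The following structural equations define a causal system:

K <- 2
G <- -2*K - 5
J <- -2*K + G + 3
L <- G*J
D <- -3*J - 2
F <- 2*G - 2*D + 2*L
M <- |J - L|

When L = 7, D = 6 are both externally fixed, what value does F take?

-16

The joint intervention fixes L = 7, D = 6, removing each variable's own equation.
G = -2*K - 5  [with K=2]  = -9
F = 2*G - 2*D + 2*L  [with G=-9, D=6, L=7]  = -16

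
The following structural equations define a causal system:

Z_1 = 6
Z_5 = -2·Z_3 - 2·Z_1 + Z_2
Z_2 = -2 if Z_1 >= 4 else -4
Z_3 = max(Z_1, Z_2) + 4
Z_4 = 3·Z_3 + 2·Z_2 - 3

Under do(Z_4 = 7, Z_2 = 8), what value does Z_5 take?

The joint intervention fixes Z_4 = 7, Z_2 = 8, removing each variable's own equation.
Z_3 = max(Z_1, Z_2) + 4  [with Z_1=6, Z_2=8]  = 12
Z_5 = -2·Z_3 - 2·Z_1 + Z_2  [with Z_3=12, Z_1=6, Z_2=8]  = -28

-28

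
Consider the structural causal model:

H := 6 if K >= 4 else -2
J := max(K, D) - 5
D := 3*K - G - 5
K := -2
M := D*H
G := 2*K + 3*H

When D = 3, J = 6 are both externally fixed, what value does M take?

-6

Setting D = 3, J = 6 by intervention discards those variables' equations.
H = 6 if K >= 4 else -2  [with K=-2]  = -2
M = D*H  [with D=3, H=-2]  = -6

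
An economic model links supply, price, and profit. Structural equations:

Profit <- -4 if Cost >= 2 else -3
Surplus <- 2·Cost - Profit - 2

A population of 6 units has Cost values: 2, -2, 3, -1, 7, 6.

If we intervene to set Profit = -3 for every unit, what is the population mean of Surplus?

6

Under do(Profit=-3), Profit's equation is replaced by Profit=-3 for every unit. Per-unit Surplus: 5, -3, 7, -1, 15, 13. Mean = 6.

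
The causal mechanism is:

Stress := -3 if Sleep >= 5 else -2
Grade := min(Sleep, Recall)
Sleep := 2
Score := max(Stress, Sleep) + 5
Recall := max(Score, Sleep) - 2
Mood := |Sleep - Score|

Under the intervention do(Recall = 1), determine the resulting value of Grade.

The intervention breaks the incoming arrows to Recall: Recall := max(Score, Sleep) - 2 no longer applies, and Recall = 1.
Grade = min(Sleep, Recall)  [with Sleep=2, Recall=1]  = 1

1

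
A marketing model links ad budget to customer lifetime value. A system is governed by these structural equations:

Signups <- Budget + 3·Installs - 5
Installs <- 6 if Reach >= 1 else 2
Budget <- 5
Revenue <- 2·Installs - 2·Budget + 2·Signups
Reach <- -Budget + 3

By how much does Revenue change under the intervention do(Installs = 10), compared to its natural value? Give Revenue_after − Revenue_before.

do(Installs=10) replaces the equation Installs <- 6 if Reach >= 1 else 2 with the constant Installs = 10.
Signups = Budget + 3·Installs - 5  [with Budget=5, Installs=10]  = 30
Revenue = 2·Installs - 2·Budget + 2·Signups  [with Installs=10, Budget=5, Signups=30]  = 70
Without intervention: Reach = -Budget + 3  [with Budget=5]  = -2; Installs = 6 if Reach >= 1 else 2  [with Reach=-2]  = 2; Signups = Budget + 3·Installs - 5  [with Budget=5, Installs=2]  = 6; Revenue = 2·Installs - 2·Budget + 2·Signups  [with Installs=2, Budget=5, Signups=6]  = 6.
Change = 70 − 6 = 64.

64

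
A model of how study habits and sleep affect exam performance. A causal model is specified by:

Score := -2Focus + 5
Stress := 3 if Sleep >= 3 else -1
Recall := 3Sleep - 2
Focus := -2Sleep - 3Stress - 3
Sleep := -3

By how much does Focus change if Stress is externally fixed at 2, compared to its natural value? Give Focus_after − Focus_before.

-9

The intervention breaks the incoming arrows to Stress: Stress := 3 if Sleep >= 3 else -1 no longer applies, and Stress = 2.
Focus = -2Sleep - 3Stress - 3  [with Sleep=-3, Stress=2]  = -3
Without intervention: Stress = 3 if Sleep >= 3 else -1  [with Sleep=-3]  = -1; Focus = -2Sleep - 3Stress - 3  [with Sleep=-3, Stress=-1]  = 6.
Change = -3 − 6 = -9.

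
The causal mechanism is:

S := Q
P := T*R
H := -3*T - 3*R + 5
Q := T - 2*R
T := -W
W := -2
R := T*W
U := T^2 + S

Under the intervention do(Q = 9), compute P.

-8

Under do(Q=9), the mechanism Q := T - 2*R is discarded; Q is fixed at 9.
Since P is not a descendant of the intervened variable, it is unaffected.
T = -W  [with W=-2]  = 2
R = T*W  [with T=2, W=-2]  = -4
P = T*R  [with T=2, R=-4]  = -8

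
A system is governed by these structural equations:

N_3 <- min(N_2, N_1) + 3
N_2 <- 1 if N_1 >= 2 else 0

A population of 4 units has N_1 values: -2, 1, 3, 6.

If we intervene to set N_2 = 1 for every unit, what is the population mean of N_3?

3.25

Under do(N_2=1), N_2's equation is replaced by N_2=1 for every unit. Per-unit N_3: 1, 4, 4, 4. Mean = 3.25.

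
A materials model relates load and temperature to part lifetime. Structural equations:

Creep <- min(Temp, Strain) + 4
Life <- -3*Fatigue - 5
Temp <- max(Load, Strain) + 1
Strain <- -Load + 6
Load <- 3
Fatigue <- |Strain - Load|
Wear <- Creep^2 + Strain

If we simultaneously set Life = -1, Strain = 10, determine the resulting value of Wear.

206

The joint intervention fixes Life = -1, Strain = 10, removing each variable's own equation.
Temp = max(Load, Strain) + 1  [with Load=3, Strain=10]  = 11
Creep = min(Temp, Strain) + 4  [with Temp=11, Strain=10]  = 14
Wear = Creep^2 + Strain  [with Creep=14, Strain=10]  = 206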